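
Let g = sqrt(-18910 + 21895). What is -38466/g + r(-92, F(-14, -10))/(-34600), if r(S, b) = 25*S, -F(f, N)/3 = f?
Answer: 23/346 - 12822*sqrt(2985)/995 ≈ -703.99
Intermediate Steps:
F(f, N) = -3*f
g = sqrt(2985) ≈ 54.635
-38466/g + r(-92, F(-14, -10))/(-34600) = -38466*sqrt(2985)/2985 + (25*(-92))/(-34600) = -12822*sqrt(2985)/995 - 2300*(-1/34600) = -12822*sqrt(2985)/995 + 23/346 = 23/346 - 12822*sqrt(2985)/995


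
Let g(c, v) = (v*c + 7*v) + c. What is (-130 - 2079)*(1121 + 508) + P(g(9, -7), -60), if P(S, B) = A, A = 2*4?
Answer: -3598453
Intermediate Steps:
A = 8
g(c, v) = c + 7*v + c*v (g(c, v) = (c*v + 7*v) + c = (7*v + c*v) + c = c + 7*v + c*v)
P(S, B) = 8
(-130 - 2079)*(1121 + 508) + P(g(9, -7), -60) = (-130 - 2079)*(1121 + 508) + 8 = -2209*1629 + 8 = -3598461 + 8 = -3598453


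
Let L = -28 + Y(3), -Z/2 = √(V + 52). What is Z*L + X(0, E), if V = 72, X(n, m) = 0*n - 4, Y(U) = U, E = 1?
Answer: -4 + 100*√31 ≈ 552.78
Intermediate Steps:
X(n, m) = -4 (X(n, m) = 0 - 4 = -4)
Z = -4*√31 (Z = -2*√(72 + 52) = -4*√31 ≈ -22.271)
L = -25 (L = -28 + 3 = -25)
Z*L + X(0, E) = -4*√31*(-25) - 4 = 100*√31 - 4 = -4 + 100*√31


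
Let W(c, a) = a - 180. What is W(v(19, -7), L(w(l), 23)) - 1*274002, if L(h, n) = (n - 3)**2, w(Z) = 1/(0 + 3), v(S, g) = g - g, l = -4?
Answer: -273782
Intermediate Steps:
v(S, g) = 0
w(Z) = 1/3
L(h, n) = (-3 + n)**2
W(c, a) = -180 + a
W(v(19, -7), L(w(l), 23)) - 1*274002 = (-180 + (-3 + 23)**2) - 1*274002 = (-180 + 20**2) - 274002 = (-180 + 400) - 274002 = 220 - 274002 = -273782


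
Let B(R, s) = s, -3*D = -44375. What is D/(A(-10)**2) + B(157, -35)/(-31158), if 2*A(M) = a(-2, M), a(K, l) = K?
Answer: 460878785/31158 ≈ 14792.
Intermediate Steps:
D = 44375/3 (D = -1/3*(-44375) = 44375/3 ≈ 14792.)
A(M) = -1 (A(M) = (1/2)*(-2) = -1)
D/(A(-10)**2) + B(157, -35)/(-31158) = 44375/(3*((-1)**2)) - 35/(-31158) = (44375/3)/1 - 35*(-1/31158) = (44375/3)*1 + 35/31158 = 44375/3 + 35/31158 = 460878785/31158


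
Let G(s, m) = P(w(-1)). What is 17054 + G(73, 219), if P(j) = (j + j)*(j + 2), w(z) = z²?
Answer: 17060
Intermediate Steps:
P(j) = 2*j*(2 + j) (P(j) = (2*j)*(2 + j) = 2*j*(2 + j))
G(s, m) = 6 (G(s, m) = 2*(-1)²*(2 + (-1)²) = 2*1*(2 + 1) = 2*1*3 = 6)
17054 + G(73, 219) = 17054 + 6 = 17060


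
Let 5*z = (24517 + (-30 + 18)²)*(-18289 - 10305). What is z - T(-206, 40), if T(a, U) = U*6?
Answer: -705157834/5 ≈ -1.4103e+8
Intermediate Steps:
T(a, U) = 6*U
z = -705156634/5 (z = ((24517 + (-30 + 18)²)*(-18289 - 10305))/5 = ((24517 + (-12)²)*(-28594))/5 = ((24517 + 144)*(-28594))/5 = (24661*(-28594))/5 = (⅕)*(-705156634) = -705156634/5 ≈ -1.4103e+8)
z - T(-206, 40) = -705156634/5 - 6*40 = -705156634/5 - 1*240 = -705156634/5 - 240 = -705157834/5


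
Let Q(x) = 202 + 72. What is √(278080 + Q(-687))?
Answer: √278354 ≈ 527.59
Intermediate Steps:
Q(x) = 274
√(278080 + Q(-687)) = √(278080 + 274) = √278354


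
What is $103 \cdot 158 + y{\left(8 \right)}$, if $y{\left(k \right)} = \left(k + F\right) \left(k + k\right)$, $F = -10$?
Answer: $16242$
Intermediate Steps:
$y{\left(k \right)} = 2 k \left(-10 + k\right)$ ($y{\left(k \right)} = \left(k - 10\right) \left(k + k\right) = \left(-10 + k\right) 2 k = 2 k \left(-10 + k\right)$)
$103 \cdot 158 + y{\left(8 \right)} = 103 \cdot 158 + 2 \cdot 8 \left(-10 + 8\right) = 16274 + 2 \cdot 8 \left(-2\right) = 16274 - 32 = 16242$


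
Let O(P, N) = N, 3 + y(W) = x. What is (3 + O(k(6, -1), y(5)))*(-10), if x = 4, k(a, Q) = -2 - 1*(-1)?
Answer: -40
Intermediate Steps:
k(a, Q) = -1 (k(a, Q) = -2 + 1 = -1)
y(W) = 1 (y(W) = -3 + 4 = 1)
(3 + O(k(6, -1), y(5)))*(-10) = (3 + 1)*(-10) = 4*(-10) = -40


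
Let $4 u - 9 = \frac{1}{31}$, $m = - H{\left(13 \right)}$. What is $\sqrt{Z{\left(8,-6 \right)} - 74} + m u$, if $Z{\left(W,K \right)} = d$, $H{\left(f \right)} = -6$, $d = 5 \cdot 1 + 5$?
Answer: $\frac{420}{31} + 8 i \approx 13.548 + 8.0 i$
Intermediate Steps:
$d = 10$ ($d = 5 + 5 = 10$)
$Z{\left(W,K \right)} = 10$
$m = 6$ ($m = \left(-1\right) \left(-6\right) = 6$)
$u = \frac{70}{31}$ ($u = \frac{9}{4} + \frac{1}{4 \cdot 31} = \frac{9}{4} + \frac{1}{4} \cdot \frac{1}{31} = \frac{9}{4} + \frac{1}{124} = \frac{70}{31} \approx 2.2581$)
$\sqrt{Z{\left(8,-6 \right)} - 74} + m u = \sqrt{10 - 74} + 6 \cdot \frac{70}{31} = \sqrt{-64} + \frac{420}{31} = 8 i + \frac{420}{31} = \frac{420}{31} + 8 i$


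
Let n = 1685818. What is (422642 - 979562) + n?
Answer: 1128898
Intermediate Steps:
(422642 - 979562) + n = (422642 - 979562) + 1685818 = -556920 + 1685818 = 1128898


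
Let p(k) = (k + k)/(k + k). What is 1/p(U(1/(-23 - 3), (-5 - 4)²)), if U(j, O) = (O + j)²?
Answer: 1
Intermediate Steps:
p(k) = 1 (p(k) = (2*k)/((2*k)) = (2*k)*(1/(2*k)) = 1)
1/p(U(1/(-23 - 3), (-5 - 4)²)) = 1/1 = 1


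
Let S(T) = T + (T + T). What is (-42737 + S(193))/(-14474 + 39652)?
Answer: -21079/12589 ≈ -1.6744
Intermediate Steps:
S(T) = 3*T (S(T) = T + 2*T = 3*T)
(-42737 + S(193))/(-14474 + 39652) = (-42737 + 3*193)/(-14474 + 39652) = (-42737 + 579)/25178 = -42158*1/25178 = -21079/12589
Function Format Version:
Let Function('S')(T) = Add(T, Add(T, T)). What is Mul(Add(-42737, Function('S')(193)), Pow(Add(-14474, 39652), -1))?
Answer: Rational(-21079, 12589) ≈ -1.6744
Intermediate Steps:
Function('S')(T) = Mul(3, T) (Function('S')(T) = Add(T, Mul(2, T)) = Mul(3, T))
Mul(Add(-42737, Function('S')(193)), Pow(Add(-14474, 39652), -1)) = Mul(Add(-42737, Mul(3, 193)), Pow(Add(-14474, 39652), -1)) = Mul(Add(-42737, 579), Pow(25178, -1)) = Mul(-42158, Rational(1, 25178)) = Rational(-21079, 12589)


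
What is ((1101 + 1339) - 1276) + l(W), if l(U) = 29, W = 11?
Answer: 1193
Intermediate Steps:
((1101 + 1339) - 1276) + l(W) = ((1101 + 1339) - 1276) + 29 = (2440 - 1276) + 29 = 1164 + 29 = 1193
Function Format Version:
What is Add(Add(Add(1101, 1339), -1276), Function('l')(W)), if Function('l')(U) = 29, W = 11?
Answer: 1193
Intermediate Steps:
Add(Add(Add(1101, 1339), -1276), Function('l')(W)) = Add(Add(Add(1101, 1339), -1276), 29) = Add(Add(2440, -1276), 29) = Add(1164, 29) = 1193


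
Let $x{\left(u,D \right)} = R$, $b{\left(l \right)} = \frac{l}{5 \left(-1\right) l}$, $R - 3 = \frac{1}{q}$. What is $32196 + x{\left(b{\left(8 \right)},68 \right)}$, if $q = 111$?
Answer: $\frac{3574090}{111} \approx 32199.0$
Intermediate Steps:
$R = \frac{334}{111}$ ($R = 3 + \frac{1}{111} = \frac{334}{111} \approx 3.009$)
$b{\left(l \right)} = - \frac{1}{5}$ ($b{\left(l \right)} = \frac{l}{\left(-5\right) l} = l \left(- \frac{1}{5 l}\right) = - \frac{1}{5}$)
$x{\left(u,D \right)} = \frac{334}{111}$
$32196 + x{\left(b{\left(8 \right)},68 \right)} = 32196 + \frac{334}{111} = \frac{3574090}{111}$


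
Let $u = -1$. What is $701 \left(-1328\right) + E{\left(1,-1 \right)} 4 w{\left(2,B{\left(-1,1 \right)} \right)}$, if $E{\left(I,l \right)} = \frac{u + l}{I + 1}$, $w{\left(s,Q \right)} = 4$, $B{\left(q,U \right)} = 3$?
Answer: $-930944$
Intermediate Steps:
$E{\left(I,l \right)} = \frac{-1 + l}{1 + I}$ ($E{\left(I,l \right)} = \frac{-1 + l}{I + 1} = \frac{-1 + l}{1 + I}$)
$701 \left(-1328\right) + E{\left(1,-1 \right)} 4 w{\left(2,B{\left(-1,1 \right)} \right)} = 701 \left(-1328\right) + \frac{-1 - 1}{1 + 1} \cdot 4 \cdot 4 = -930928 + \frac{1}{2} \left(-2\right) 4 \cdot 4 = -930928 + \left(-1\right) 4 \cdot 4 = -930928 - 16 = -930944$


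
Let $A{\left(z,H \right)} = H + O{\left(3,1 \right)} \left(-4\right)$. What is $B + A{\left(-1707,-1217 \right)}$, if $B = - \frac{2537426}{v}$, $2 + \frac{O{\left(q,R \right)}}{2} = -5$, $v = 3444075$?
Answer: $- \frac{4001108501}{3444075} \approx -1161.7$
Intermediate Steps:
$O{\left(q,R \right)} = -14$ ($O{\left(q,R \right)} = -4 + 2 \left(-5\right) = -4 - 10 = -14$)
$A{\left(z,H \right)} = 56 + H$ ($A{\left(z,H \right)} = H - -56 = H + 56 = 56 + H$)
$B = - \frac{2537426}{3444075} \approx -0.73675$
$B + A{\left(-1707,-1217 \right)} = - \frac{2537426}{3444075} + \left(56 - 1217\right) = - \frac{2537426}{3444075} - 1161 = - \frac{4001108501}{3444075}$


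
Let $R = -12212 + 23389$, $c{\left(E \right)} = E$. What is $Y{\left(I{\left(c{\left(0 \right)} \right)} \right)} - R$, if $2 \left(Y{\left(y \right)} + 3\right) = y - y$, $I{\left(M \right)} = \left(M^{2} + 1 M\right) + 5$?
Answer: $-11180$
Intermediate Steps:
$I{\left(M \right)} = 5 + M + M^{2}$ ($I{\left(M \right)} = \left(M^{2} + M\right) + 5 = \left(M + M^{2}\right) + 5 = 5 + M + M^{2}$)
$Y{\left(y \right)} = -3$ ($Y{\left(y \right)} = -3 + \frac{y - y}{2} = -3 + \frac{1}{2} \cdot 0 = -3 + 0 = -3$)
$R = 11177$
$Y{\left(I{\left(c{\left(0 \right)} \right)} \right)} - R = -3 - 11177 = -11180$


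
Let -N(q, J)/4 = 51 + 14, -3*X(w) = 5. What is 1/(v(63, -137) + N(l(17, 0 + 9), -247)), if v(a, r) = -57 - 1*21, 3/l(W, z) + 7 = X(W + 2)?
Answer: -1/338 ≈ -0.0029586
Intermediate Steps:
X(w) = -5/3 (X(w) = -1/3*5 = -5/3)
l(W, z) = -9/26 (l(W, z) = 3/(-7 - 5/3) = 3/(-26/3) = 3*(-3/26) = -9/26)
v(a, r) = -78 (v(a, r) = -57 - 21 = -78)
N(q, J) = -260 (N(q, J) = -4*(51 + 14) = -4*65 = -260)
1/(v(63, -137) + N(l(17, 0 + 9), -247)) = 1/(-78 - 260) = 1/(-338) = -1/338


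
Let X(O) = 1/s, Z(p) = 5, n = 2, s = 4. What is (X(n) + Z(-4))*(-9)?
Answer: -189/4 ≈ -47.250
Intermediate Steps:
X(O) = ¼ (X(O) = 1/4 = ¼)
(X(n) + Z(-4))*(-9) = (¼ + 5)*(-9) = (21/4)*(-9) = -189/4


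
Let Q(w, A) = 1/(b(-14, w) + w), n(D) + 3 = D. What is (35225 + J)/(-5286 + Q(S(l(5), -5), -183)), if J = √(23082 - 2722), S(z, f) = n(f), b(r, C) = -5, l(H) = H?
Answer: -457925/68719 - 26*√5090/68719 ≈ -6.6907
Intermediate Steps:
n(D) = -3 + D
S(z, f) = -3 + f
J = 2*√5090 (J = √20360 = 2*√5090 ≈ 142.69)
Q(w, A) = 1/(-5 + w)
(35225 + J)/(-5286 + Q(S(l(5), -5), -183)) = (35225 + 2*√5090)/(-5286 + 1/(-5 + (-3 - 5))) = (35225 + 2*√5090)/(-5286 + 1/(-5 - 8)) = (35225 + 2*√5090)/(-5286 + 1/(-13)) = (35225 + 2*√5090)/(-5286 - 1/13) = (35225 + 2*√5090)/(-68719/13) = (35225 + 2*√5090)*(-13/68719) = -457925/68719 - 26*√5090/68719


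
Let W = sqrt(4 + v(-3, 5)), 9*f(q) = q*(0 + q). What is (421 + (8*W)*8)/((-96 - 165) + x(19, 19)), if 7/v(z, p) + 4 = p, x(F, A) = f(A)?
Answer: -3789/1988 - 144*sqrt(11)/497 ≈ -2.8669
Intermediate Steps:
f(q) = q**2/9 (f(q) = (q*(0 + q))/9 = (q*q)/9 = q**2/9)
x(F, A) = A**2/9
v(z, p) = 7/(-4 + p)
W = sqrt(11) (W = sqrt(4 + 7/(-4 + 5)) = sqrt(4 + 7/1) = sqrt(4 + 7*1) = sqrt(4 + 7) = sqrt(11) ≈ 3.3166)
(421 + (8*W)*8)/((-96 - 165) + x(19, 19)) = (421 + (8*sqrt(11))*8)/((-96 - 165) + (1/9)*19**2) = (421 + 64*sqrt(11))/(-261 + (1/9)*361) = (421 + 64*sqrt(11))/(-261 + 361/9) = (421 + 64*sqrt(11))/(-1988/9) = (421 + 64*sqrt(11))*(-9/1988) = -3789/1988 - 144*sqrt(11)/497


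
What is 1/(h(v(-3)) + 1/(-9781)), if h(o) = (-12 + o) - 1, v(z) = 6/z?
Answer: -9781/146716 ≈ -0.066666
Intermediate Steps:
h(o) = -13 + o
1/(h(v(-3)) + 1/(-9781)) = 1/((-13 + 6/(-3)) + 1/(-9781)) = 1/((-13 + 6*(-1/3)) - 1/9781) = 1/((-13 - 2) - 1/9781) = 1/(-15 - 1/9781) = 1/(-146716/9781) = -9781/146716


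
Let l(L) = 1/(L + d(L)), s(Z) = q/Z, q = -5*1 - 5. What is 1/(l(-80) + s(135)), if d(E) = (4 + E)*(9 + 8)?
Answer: -37044/2771 ≈ -13.368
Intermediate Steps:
q = -10 (q = -5 - 5 = -10)
d(E) = 68 + 17*E (d(E) = (4 + E)*17 = 68 + 17*E)
s(Z) = -10/Z
l(L) = 1/(68 + 18*L) (l(L) = 1/(L + (68 + 17*L)) = 1/(68 + 18*L))
1/(l(-80) + s(135)) = 1/(1/(2*(34 + 9*(-80))) - 10/135) = 1/(1/(2*(34 - 720)) - 10*1/135) = 1/((½)/(-686) - 2/27) = 1/((½)*(-1/686) - 2/27) = 1/(-1/1372 - 2/27) = 1/(-2771/37044) = -37044/2771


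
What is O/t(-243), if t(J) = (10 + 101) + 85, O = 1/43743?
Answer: 1/8573628 ≈ 1.1664e-7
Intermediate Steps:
O = 1/43743 ≈ 2.2861e-5
t(J) = 196 (t(J) = 111 + 85 = 196)
O/t(-243) = (1/43743)/196 = (1/43743)*(1/196) = 1/8573628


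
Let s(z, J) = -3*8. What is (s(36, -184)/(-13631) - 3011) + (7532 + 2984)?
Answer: 102300679/13631 ≈ 7505.0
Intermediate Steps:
s(z, J) = -24
(s(36, -184)/(-13631) - 3011) + (7532 + 2984) = (-24/(-13631) - 3011) + (7532 + 2984) = (-24*(-1/13631) - 3011) + 10516 = (24/13631 - 3011) + 10516 = -41042917/13631 + 10516 = 102300679/13631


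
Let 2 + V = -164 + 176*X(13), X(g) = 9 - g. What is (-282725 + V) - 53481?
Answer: -337076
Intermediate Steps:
V = -870 (V = -2 + (-164 + 176*(9 - 1*13)) = -2 + (-164 + 176*(9 - 13)) = -2 + (-164 + 176*(-4)) = -2 + (-164 - 704) = -2 - 868 = -870)
(-282725 + V) - 53481 = (-282725 - 870) - 53481 = -283595 - 53481 = -337076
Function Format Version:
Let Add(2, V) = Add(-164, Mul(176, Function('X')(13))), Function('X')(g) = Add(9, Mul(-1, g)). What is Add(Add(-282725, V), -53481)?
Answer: -337076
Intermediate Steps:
V = -870 (V = Add(-2, Add(-164, Mul(176, Add(9, Mul(-1, 13))))) = Add(-2, Add(-164, Mul(176, Add(9, -13)))) = Add(-2, Add(-164, Mul(176, -4))) = Add(-2, Add(-164, -704)) = Add(-2, -868) = -870)
Add(Add(-282725, V), -53481) = Add(Add(-282725, -870), -53481) = Add(-283595, -53481) = -337076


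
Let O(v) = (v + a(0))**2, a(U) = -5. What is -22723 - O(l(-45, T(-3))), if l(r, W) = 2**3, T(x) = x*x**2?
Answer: -22732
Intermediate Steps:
T(x) = x**3
l(r, W) = 8
O(v) = (-5 + v)**2 (O(v) = (v - 5)**2 = (-5 + v)**2)
-22723 - O(l(-45, T(-3))) = -22723 - (-5 + 8)**2 = -22723 - 1*3**2 = -22723 - 1*9 = -22723 - 9 = -22732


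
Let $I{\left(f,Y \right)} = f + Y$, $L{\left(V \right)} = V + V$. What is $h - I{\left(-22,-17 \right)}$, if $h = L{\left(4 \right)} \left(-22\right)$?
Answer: $-137$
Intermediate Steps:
$L{\left(V \right)} = 2 V$
$I{\left(f,Y \right)} = Y + f$
$h = -176$ ($h = 2 \cdot 4 \left(-22\right) = 8 \left(-22\right) = -176$)
$h - I{\left(-22,-17 \right)} = -176 - \left(-17 - 22\right) = -176 - -39 = -176 + 39 = -137$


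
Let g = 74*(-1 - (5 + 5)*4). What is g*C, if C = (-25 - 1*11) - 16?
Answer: 157768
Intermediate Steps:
g = -3034 (g = 74*(-1 - 10*4) = 74*(-1 - 1*40) = 74*(-1 - 40) = 74*(-41) = -3034)
C = -52 (C = (-25 - 11) - 16 = -36 - 16 = -52)
g*C = -3034*(-52) = 157768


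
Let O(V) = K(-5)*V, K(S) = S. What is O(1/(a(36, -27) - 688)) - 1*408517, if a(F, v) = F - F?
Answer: -281059691/688 ≈ -4.0852e+5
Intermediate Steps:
a(F, v) = 0
O(V) = -5*V
O(1/(a(36, -27) - 688)) - 1*408517 = -5/(0 - 688) - 1*408517 = -5/(-688) - 408517 = -5*(-1/688) - 408517 = 5/688 - 408517 = -281059691/688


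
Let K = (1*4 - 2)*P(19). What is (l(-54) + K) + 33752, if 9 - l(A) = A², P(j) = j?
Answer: 30883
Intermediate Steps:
K = 38 (K = (1*4 - 2)*19 = (4 - 2)*19 = 2*19 = 38)
l(A) = 9 - A²
(l(-54) + K) + 33752 = ((9 - 1*(-54)²) + 38) + 33752 = ((9 - 1*2916) + 38) + 33752 = ((9 - 2916) + 38) + 33752 = (-2907 + 38) + 33752 = -2869 + 33752 = 30883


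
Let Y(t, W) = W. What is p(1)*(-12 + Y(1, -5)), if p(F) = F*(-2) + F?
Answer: 17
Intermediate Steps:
p(F) = -F (p(F) = -2*F + F = -F)
p(1)*(-12 + Y(1, -5)) = (-1*1)*(-12 - 5) = -1*(-17) = 17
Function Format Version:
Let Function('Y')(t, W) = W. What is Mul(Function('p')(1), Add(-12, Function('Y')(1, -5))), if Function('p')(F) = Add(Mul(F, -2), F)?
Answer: 17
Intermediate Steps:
Function('p')(F) = Mul(-1, F) (Function('p')(F) = Add(Mul(-2, F), F) = Mul(-1, F))
Mul(Function('p')(1), Add(-12, Function('Y')(1, -5))) = Mul(Mul(-1, 1), Add(-12, -5)) = Mul(-1, -17) = 17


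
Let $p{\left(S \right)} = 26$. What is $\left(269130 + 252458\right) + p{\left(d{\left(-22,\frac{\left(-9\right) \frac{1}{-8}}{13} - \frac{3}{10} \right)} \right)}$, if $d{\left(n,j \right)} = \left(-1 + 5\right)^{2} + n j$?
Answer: $521614$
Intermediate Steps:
$d{\left(n,j \right)} = 16 + j n$ ($d{\left(n,j \right)} = 4^{2} + j n = 16 + j n$)
$\left(269130 + 252458\right) + p{\left(d{\left(-22,\frac{\left(-9\right) \frac{1}{-8}}{13} - \frac{3}{10} \right)} \right)} = \left(269130 + 252458\right) + 26 = 521588 + 26 = 521614$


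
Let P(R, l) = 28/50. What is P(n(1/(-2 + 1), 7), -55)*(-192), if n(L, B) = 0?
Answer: -2688/25 ≈ -107.52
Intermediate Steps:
P(R, l) = 14/25 (P(R, l) = 28*(1/50) = 14/25)
P(n(1/(-2 + 1), 7), -55)*(-192) = (14/25)*(-192) = -2688/25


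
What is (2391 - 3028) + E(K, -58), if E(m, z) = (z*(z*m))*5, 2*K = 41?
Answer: 344173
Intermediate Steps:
K = 41/2 (K = (½)*41 = 41/2 ≈ 20.500)
E(m, z) = 5*m*z² (E(m, z) = (z*(m*z))*5 = (m*z²)*5 = 5*m*z²)
(2391 - 3028) + E(K, -58) = (2391 - 3028) + 5*(41/2)*(-58)² = -637 + 5*(41/2)*3364 = -637 + 344810 = 344173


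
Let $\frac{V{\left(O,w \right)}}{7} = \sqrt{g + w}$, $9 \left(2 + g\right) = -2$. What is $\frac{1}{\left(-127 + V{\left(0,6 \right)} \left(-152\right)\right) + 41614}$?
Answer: $\frac{373383}{15452049257} + \frac{3192 \sqrt{34}}{15452049257} \approx 2.5368 \cdot 10^{-5}$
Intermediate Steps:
$g = - \frac{20}{9}$ ($g = -2 + \frac{1}{9} \left(-2\right) = -2 - \frac{2}{9} = - \frac{20}{9} \approx -2.2222$)
$V{\left(O,w \right)} = 7 \sqrt{- \frac{20}{9} + w}$
$\frac{1}{\left(-127 + V{\left(0,6 \right)} \left(-152\right)\right) + 41614} = \frac{1}{\left(-127 + \frac{7 \sqrt{-20 + 9 \cdot 6}}{3} \left(-152\right)\right) + 41614} = \frac{1}{\left(-127 + \frac{7 \sqrt{-20 + 54}}{3} \left(-152\right)\right) + 41614} = \frac{1}{\left(-127 + \frac{7 \sqrt{34}}{3} \left(-152\right)\right) + 41614} = \frac{1}{\left(-127 - \frac{1064 \sqrt{34}}{3}\right) + 41614} = \frac{1}{41487 - \frac{1064 \sqrt{34}}{3}}$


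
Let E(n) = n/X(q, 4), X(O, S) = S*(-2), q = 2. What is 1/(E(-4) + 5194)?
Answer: 2/10389 ≈ 0.00019251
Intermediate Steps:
X(O, S) = -2*S
E(n) = -n/8 (E(n) = n/((-2*4)) = n/(-8) = n*(-⅛) = -n/8)
1/(E(-4) + 5194) = 1/(-⅛*(-4) + 5194) = 1/(½ + 5194) = 1/(10389/2) = 2/10389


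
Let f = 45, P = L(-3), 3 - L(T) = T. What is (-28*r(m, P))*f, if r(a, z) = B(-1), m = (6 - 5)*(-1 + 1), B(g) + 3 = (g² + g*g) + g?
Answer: 2520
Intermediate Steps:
L(T) = 3 - T
B(g) = -3 + g + 2*g² (B(g) = -3 + ((g² + g*g) + g) = -3 + ((g² + g²) + g) = -3 + (2*g² + g) = -3 + (g + 2*g²) = -3 + g + 2*g²)
P = 6 (P = 3 - 1*(-3) = 3 + 3 = 6)
m = 0 (m = 1*0 = 0)
r(a, z) = -2 (r(a, z) = -3 - 1 + 2*(-1)² = -3 - 1 + 2*1 = -3 - 1 + 2 = -2)
(-28*r(m, P))*f = -28*(-2)*45 = 56*45 = 2520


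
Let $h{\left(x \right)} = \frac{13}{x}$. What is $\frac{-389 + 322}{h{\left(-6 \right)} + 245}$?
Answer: $- \frac{402}{1457} \approx -0.27591$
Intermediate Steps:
$\frac{-389 + 322}{h{\left(-6 \right)} + 245} = \frac{-389 + 322}{\frac{13}{-6} + 245} = - \frac{67}{13 \left(- \frac{1}{6}\right) + 245} = - \frac{67}{- \frac{13}{6} + 245} = - \frac{67}{\frac{1457}{6}} = \left(-67\right) \frac{6}{1457} = - \frac{402}{1457}$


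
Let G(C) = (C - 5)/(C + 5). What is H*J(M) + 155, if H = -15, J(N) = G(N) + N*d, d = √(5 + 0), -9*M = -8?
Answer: 8770/53 - 40*√5/3 ≈ 135.66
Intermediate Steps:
M = 8/9 (M = -⅑*(-8) = 8/9 ≈ 0.88889)
G(C) = (-5 + C)/(5 + C)
d = √5 ≈ 2.2361
J(N) = N*√5 + (-5 + N)/(5 + N) (J(N) = (-5 + N)/(5 + N) + N*√5 = N*√5 + (-5 + N)/(5 + N))
H*J(M) + 155 = -15*(-5 + 8/9 + 8*√5*(5 + 8/9)/9)/(5 + 8/9) + 155 = -15*(-5 + 8/9 + (8/9)*√5*(53/9))/53/9 + 155 = -135*(-5 + 8/9 + 424*√5/81)/53 + 155 = -135*(-37/9 + 424*√5/81)/53 + 155 = -15*(-37/53 + 8*√5/9) + 155 = (555/53 - 40*√5/3) + 155 = 8770/53 - 40*√5/3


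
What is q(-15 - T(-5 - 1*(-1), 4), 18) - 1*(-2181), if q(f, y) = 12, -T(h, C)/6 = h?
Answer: 2193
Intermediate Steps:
T(h, C) = -6*h
q(-15 - T(-5 - 1*(-1), 4), 18) - 1*(-2181) = 12 - 1*(-2181) = 12 + 2181 = 2193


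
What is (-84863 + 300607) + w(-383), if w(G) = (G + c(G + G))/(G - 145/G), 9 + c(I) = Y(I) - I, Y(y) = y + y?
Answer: 5269405375/24424 ≈ 2.1575e+5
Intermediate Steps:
Y(y) = 2*y
c(I) = -9 + I (c(I) = -9 + (2*I - I) = -9 + I)
w(G) = (-9 + 3*G)/(G - 145/G) (w(G) = (G + (-9 + (G + G)))/(G - 145/G) = (G + (-9 + 2*G))/(G - 145/G) = (-9 + 3*G)/(G - 145/G))
(-84863 + 300607) + w(-383) = (-84863 + 300607) + 3*(-383)*(-3 - 383)/(-145 + (-383)²) = 215744 + 3*(-383)*(-386)/(-145 + 146689) = 215744 + 3*(-383)*(-386)/146544 = 215744 + 3*(-383)*(1/146544)*(-386) = 215744 + 73919/24424 = 5269405375/24424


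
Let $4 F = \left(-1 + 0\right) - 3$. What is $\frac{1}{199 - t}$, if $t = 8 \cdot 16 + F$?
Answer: $\frac{1}{72} \approx 0.013889$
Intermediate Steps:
$F = -1$ ($F = \frac{\left(-1 + 0\right) - 3}{4} = \frac{-1 - 3}{4} = \frac{1}{4} \left(-4\right) = -1$)
$t = 127$ ($t = 8 \cdot 16 - 1 = 128 - 1 = 127$)
$\frac{1}{199 - t} = \frac{1}{199 - 127} = \frac{1}{72}$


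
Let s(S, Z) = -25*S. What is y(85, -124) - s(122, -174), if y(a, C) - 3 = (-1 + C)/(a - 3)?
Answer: 250221/82 ≈ 3051.5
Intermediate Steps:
y(a, C) = 3 + (-1 + C)/(-3 + a) (y(a, C) = 3 + (-1 + C)/(a - 3) = 3 + (-1 + C)/(-3 + a))
y(85, -124) - s(122, -174) = (-10 - 124 + 3*85)/(-3 + 85) - (-25)*122 = (-10 - 124 + 255)/82 - 1*(-3050) = (1/82)*121 + 3050 = 121/82 + 3050 = 250221/82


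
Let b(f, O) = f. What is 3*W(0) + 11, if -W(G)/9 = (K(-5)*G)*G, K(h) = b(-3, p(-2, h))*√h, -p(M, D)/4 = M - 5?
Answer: 11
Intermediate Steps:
p(M, D) = 20 - 4*M (p(M, D) = -4*(M - 5) = -4*(-5 + M) = 20 - 4*M)
K(h) = -3*√h
W(G) = 27*I*√5*G² (W(G) = -9*(-3*I*√5)*G*G = -9*(-3*I*G*√5)*G = -(-27)*I*√5*G² = 27*I*√5*G²)
3*W(0) + 11 = 3*(27*I*√5*0²) + 11 = 3*(27*I*√5*0) + 11 = 3*0 + 11 = 0 + 11 = 11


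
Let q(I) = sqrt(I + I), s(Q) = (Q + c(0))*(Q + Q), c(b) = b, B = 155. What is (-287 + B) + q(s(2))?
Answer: -128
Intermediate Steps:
s(Q) = 2*Q**2 (s(Q) = (Q + 0)*(Q + Q) = Q*(2*Q) = 2*Q**2)
q(I) = sqrt(2)*sqrt(I) (q(I) = sqrt(2*I) = sqrt(2)*sqrt(I))
(-287 + B) + q(s(2)) = (-287 + 155) + sqrt(2)*sqrt(2*2**2) = -132 + sqrt(2)*sqrt(2*4) = -132 + sqrt(2)*sqrt(8) = -132 + sqrt(2)*(2*sqrt(2)) = -132 + 4 = -128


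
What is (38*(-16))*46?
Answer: -27968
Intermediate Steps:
(38*(-16))*46 = -608*46 = -27968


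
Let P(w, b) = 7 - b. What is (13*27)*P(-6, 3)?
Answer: 1404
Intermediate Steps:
(13*27)*P(-6, 3) = (13*27)*(7 - 1*3) = 351*(7 - 3) = 351*4 = 1404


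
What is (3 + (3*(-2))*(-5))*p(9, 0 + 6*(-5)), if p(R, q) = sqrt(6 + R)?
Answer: 33*sqrt(15) ≈ 127.81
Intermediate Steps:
(3 + (3*(-2))*(-5))*p(9, 0 + 6*(-5)) = (3 + (3*(-2))*(-5))*sqrt(6 + 9) = (3 - 6*(-5))*sqrt(15) = (3 + 30)*sqrt(15) = 33*sqrt(15)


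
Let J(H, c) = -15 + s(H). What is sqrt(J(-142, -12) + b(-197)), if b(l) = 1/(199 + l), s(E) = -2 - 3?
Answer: I*sqrt(78)/2 ≈ 4.4159*I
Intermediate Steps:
s(E) = -5
J(H, c) = -20 (J(H, c) = -15 - 5 = -20)
sqrt(J(-142, -12) + b(-197)) = sqrt(-20 + 1/(199 - 197)) = sqrt(-20 + 1/2) = sqrt(-39/2) = I*sqrt(78)/2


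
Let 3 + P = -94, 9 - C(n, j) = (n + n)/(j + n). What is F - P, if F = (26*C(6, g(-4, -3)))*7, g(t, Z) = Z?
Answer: 1007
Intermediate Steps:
C(n, j) = 9 - 2*n/(j + n) (C(n, j) = 9 - (n + n)/(j + n) = 9 - 2*n/(j + n))
P = -97 (P = -3 - 94 = -97)
F = 910 (F = (26*((7*6 + 9*(-3))/(-3 + 6)))*7 = (26*((42 - 27)/3))*7 = (26*((⅓)*15))*7 = (26*5)*7 = 130*7 = 910)
F - P = 910 - 1*(-97) = 910 + 97 = 1007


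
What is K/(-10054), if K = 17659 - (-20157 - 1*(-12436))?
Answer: -12690/5027 ≈ -2.5244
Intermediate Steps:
K = 25380 (K = 17659 - (-20157 + 12436) = 17659 - 1*(-7721) = 17659 + 7721 = 25380)
K/(-10054) = 25380/(-10054) = 25380*(-1/10054) = -12690/5027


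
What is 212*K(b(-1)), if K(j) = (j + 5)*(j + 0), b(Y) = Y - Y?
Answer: 0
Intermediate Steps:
b(Y) = 0
K(j) = j*(5 + j) (K(j) = (5 + j)*j = j*(5 + j))
212*K(b(-1)) = 212*(0*(5 + 0)) = 212*(0*5) = 212*0 = 0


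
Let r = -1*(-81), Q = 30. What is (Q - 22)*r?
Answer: 648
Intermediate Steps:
r = 81
(Q - 22)*r = (30 - 22)*81 = 8*81 = 648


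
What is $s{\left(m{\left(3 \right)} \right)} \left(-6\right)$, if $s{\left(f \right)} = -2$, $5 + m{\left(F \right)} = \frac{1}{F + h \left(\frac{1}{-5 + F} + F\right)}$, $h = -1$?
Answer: $12$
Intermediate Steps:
$m{\left(F \right)} = - F$ ($m{\left(F \right)} = -5 + \frac{1}{F - \left(\frac{1}{-5 + F} + F\right)} = -5 + \frac{1}{F - \left(F + \frac{1}{-5 + F}\right)} = -5 + \frac{1}{\left(-1\right) \frac{1}{-5 + F}} = -5 - \left(-5 + F\right) = - F$)
$s{\left(m{\left(3 \right)} \right)} \left(-6\right) = \left(-2\right) \left(-6\right) = 12$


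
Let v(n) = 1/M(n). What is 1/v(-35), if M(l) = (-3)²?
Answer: 9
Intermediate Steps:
M(l) = 9
v(n) = ⅑ (v(n) = 1/9 = ⅑)
1/v(-35) = 1/(⅑) = 9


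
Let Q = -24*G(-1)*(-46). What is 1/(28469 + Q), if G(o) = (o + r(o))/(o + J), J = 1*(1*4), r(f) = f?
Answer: 1/27733 ≈ 3.6058e-5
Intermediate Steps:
J = 4 (J = 1*4 = 4)
G(o) = 2*o/(4 + o) (G(o) = (o + o)/(o + 4) = (2*o)/(4 + o) = 2*o/(4 + o))
Q = -736 (Q = -48*(-1)/(4 - 1)*(-46) = -48*(-1)/3*(-46) = -24*(-⅔)*(-46) = 16*(-46) = -736)
1/(28469 + Q) = 1/(28469 - 736) = 1/27733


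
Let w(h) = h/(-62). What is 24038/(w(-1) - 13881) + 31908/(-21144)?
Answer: -48657411/15014002 ≈ -3.2408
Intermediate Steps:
w(h) = -h/62 (w(h) = h*(-1/62) = -h/62)
24038/(w(-1) - 13881) + 31908/(-21144) = 24038/(-1/62*(-1) - 13881) + 31908/(-21144) = 24038/(1/62 - 13881) + 31908*(-1/21144) = 24038/(-860621/62) - 2659/1762 = 24038*(-62/860621) - 2659/1762 = -14756/8521 - 2659/1762 = -48657411/15014002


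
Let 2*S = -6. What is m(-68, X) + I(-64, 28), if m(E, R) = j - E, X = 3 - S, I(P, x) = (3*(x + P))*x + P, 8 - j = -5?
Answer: -3007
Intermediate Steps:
j = 13 (j = 8 - 1*(-5) = 8 + 5 = 13)
S = -3 (S = (½)*(-6) = -3)
I(P, x) = P + x*(3*P + 3*x) (I(P, x) = (3*(P + x))*x + P = (3*P + 3*x)*x + P = x*(3*P + 3*x) + P = P + x*(3*P + 3*x))
X = 6 (X = 3 - 1*(-3) = 3 + 3 = 6)
m(E, R) = 13 - E
m(-68, X) + I(-64, 28) = (13 - 1*(-68)) + (-64 + 3*28² + 3*(-64)*28) = (13 + 68) + (-64 + 3*784 - 5376) = 81 + (-64 + 2352 - 5376) = 81 - 3088 = -3007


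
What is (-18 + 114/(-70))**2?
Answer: 471969/1225 ≈ 385.28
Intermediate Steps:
(-18 + 114/(-70))**2 = (-18 + 114*(-1/70))**2 = (-18 - 57/35)**2 = (-687/35)**2 = 471969/1225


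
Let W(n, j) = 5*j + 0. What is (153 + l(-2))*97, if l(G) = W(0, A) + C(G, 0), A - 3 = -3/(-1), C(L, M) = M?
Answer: 17751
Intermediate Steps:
A = 6 (A = 3 - 3/(-1) = 3 - 3*(-1) = 3 + 3 = 6)
W(n, j) = 5*j
l(G) = 30 (l(G) = 5*6 + 0 = 30 + 0 = 30)
(153 + l(-2))*97 = (153 + 30)*97 = 183*97 = 17751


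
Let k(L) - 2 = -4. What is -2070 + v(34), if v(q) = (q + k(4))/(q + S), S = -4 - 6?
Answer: -6206/3 ≈ -2068.7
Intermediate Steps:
k(L) = -2 (k(L) = 2 - 4 = -2)
S = -10
v(q) = (-2 + q)/(-10 + q) (v(q) = (q - 2)/(q - 10) = (-2 + q)/(-10 + q))
-2070 + v(34) = -2070 + (-2 + 34)/(-10 + 34) = -2070 + 32/24 = -2070 + (1/24)*32 = -2070 + 4/3 = -6206/3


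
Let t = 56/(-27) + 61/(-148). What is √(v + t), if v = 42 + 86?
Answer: √55672383/666 ≈ 11.203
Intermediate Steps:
v = 128
t = -9935/3996 (t = 56*(-1/27) + 61*(-1/148) = -56/27 - 61/148 = -9935/3996 ≈ -2.4862)
√(v + t) = √(128 - 9935/3996) = √(501553/3996) = √55672383/666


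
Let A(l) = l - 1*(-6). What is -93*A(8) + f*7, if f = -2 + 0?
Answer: -1316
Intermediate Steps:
f = -2
A(l) = 6 + l (A(l) = l + 6 = 6 + l)
-93*A(8) + f*7 = -93*(6 + 8) - 2*7 = -93*14 - 14 = -1302 - 14 = -1316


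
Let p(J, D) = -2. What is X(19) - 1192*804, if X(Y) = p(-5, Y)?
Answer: -958370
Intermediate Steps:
X(Y) = -2
X(19) - 1192*804 = -2 - 1192*804 = -2 - 958368 = -958370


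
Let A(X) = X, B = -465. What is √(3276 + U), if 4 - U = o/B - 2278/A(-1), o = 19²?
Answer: √216825315/465 ≈ 31.667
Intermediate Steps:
o = 361
U = -1057049/465 (U = 4 - (361/(-465) - 2278/(-1)) = 4 - (361*(-1/465) - 2278*(-1)) = 4 - (-361/465 + 2278) = 4 - 1*1058909/465 = 4 - 1058909/465 = -1057049/465 ≈ -2273.2)
√(3276 + U) = √(3276 - 1057049/465) = √(466291/465) = √216825315/465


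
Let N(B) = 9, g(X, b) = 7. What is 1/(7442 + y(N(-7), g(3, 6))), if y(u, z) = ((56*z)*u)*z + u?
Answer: 1/32147 ≈ 3.1107e-5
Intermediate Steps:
y(u, z) = u + 56*u*z² (y(u, z) = (56*u*z)*z + u = 56*u*z² + u = u + 56*u*z²)
1/(7442 + y(N(-7), g(3, 6))) = 1/(7442 + 9*(1 + 56*7²)) = 1/(7442 + 9*(1 + 56*49)) = 1/(7442 + 9*(1 + 2744)) = 1/(7442 + 9*2745) = 1/(7442 + 24705) = 1/32147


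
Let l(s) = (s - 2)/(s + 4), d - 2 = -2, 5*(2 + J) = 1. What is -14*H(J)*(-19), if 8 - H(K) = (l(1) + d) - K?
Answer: 8512/5 ≈ 1702.4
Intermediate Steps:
J = -9/5 (J = -2 + (1/5)*1 = -2 + 1/5 = -9/5 ≈ -1.8000)
d = 0 (d = 2 - 2 = 0)
l(s) = (-2 + s)/(4 + s)
H(K) = 41/5 + K (H(K) = 8 - (((-2 + 1)/(4 + 1) + 0) - K) = 8 - ((-1/5 + 0) - K) = 8 - (-1/5 - K) = 8 + (1/5 + K) = 41/5 + K)
-14*H(J)*(-19) = -14*(41/5 - 9/5)*(-19) = -14*32/5*(-19) = -448/5*(-19) = 8512/5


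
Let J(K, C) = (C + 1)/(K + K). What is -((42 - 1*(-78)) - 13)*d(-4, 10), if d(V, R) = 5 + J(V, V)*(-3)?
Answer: -3317/8 ≈ -414.63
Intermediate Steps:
J(K, C) = (1 + C)/(2*K) (J(K, C) = (1 + C)/((2*K)) = (1 + C)*(1/(2*K)) = (1 + C)/(2*K))
d(V, R) = 5 - 3*(1 + V)/(2*V) (d(V, R) = 5 + ((1 + V)/(2*V))*(-3) = 5 - 3*(1 + V)/(2*V))
-((42 - 1*(-78)) - 13)*d(-4, 10) = -((42 - 1*(-78)) - 13)*(½)*(-3 + 7*(-4))/(-4) = -((42 + 78) - 13)*(½)*(-¼)*(-3 - 28) = -(120 - 13)*(½)*(-¼)*(-31) = -107*31/8 = -1*3317/8 = -3317/8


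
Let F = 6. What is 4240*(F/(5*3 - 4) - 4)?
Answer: -161120/11 ≈ -14647.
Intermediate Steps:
4240*(F/(5*3 - 4) - 4) = 4240*(6/(5*3 - 4) - 4) = 4240*(6/(15 - 4) - 4) = 4240*(6/11 - 4) = 4240*(-38/11) = -161120/11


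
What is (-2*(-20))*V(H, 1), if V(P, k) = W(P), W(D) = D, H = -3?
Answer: -120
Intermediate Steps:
V(P, k) = P
(-2*(-20))*V(H, 1) = -2*(-20)*(-3) = 40*(-3) = -120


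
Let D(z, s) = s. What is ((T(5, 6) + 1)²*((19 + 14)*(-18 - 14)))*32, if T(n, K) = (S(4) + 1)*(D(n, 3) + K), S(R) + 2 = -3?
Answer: -41395200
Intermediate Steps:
S(R) = -5 (S(R) = -2 - 3 = -5)
T(n, K) = -12 - 4*K (T(n, K) = (-5 + 1)*(3 + K) = -4*(3 + K) = -12 - 4*K)
((T(5, 6) + 1)²*((19 + 14)*(-18 - 14)))*32 = (((-12 - 4*6) + 1)²*((19 + 14)*(-18 - 14)))*32 = (((-12 - 24) + 1)²*(33*(-32)))*32 = ((-36 + 1)²*(-1056))*32 = ((-35)²*(-1056))*32 = (1225*(-1056))*32 = -1293600*32 = -41395200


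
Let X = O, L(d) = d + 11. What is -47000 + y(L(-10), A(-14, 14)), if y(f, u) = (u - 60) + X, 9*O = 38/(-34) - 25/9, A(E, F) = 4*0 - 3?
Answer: -64806347/1377 ≈ -47063.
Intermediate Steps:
A(E, F) = -3 (A(E, F) = 0 - 3 = -3)
L(d) = 11 + d
O = -596/1377 (O = (38/(-34) - 25/9)/9 = (38*(-1/34) - 25*1/9)/9 = (-19/17 - 25/9)/9 = (1/9)*(-596/153) = -596/1377 ≈ -0.43283)
X = -596/1377 ≈ -0.43283
y(f, u) = -83216/1377 + u (y(f, u) = (u - 60) - 596/1377 = (-60 + u) - 596/1377 = -83216/1377 + u)
-47000 + y(L(-10), A(-14, 14)) = -47000 + (-83216/1377 - 3) = -47000 - 87347/1377 = -64806347/1377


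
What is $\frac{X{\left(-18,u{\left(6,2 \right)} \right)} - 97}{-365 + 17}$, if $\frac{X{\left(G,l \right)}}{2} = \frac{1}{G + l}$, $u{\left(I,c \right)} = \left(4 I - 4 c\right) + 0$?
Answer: $\frac{49}{174} \approx 0.28161$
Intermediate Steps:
$u{\left(I,c \right)} = - 4 c + 4 I$ ($u{\left(I,c \right)} = \left(- 4 c + 4 I\right) + 0 = - 4 c + 4 I$)
$X{\left(G,l \right)} = \frac{2}{G + l}$
$\frac{X{\left(-18,u{\left(6,2 \right)} \right)} - 97}{-365 + 17} = \frac{\frac{2}{-18 + \left(\left(-4\right) 2 + 4 \cdot 6\right)} - 97}{-365 + 17} = \frac{\frac{2}{-18 + \left(-8 + 24\right)} - 97}{-348} = \left(\frac{2}{-18 + 16} - 97\right) \left(- \frac{1}{348}\right) = \left(\frac{2}{-2} - 97\right) \left(- \frac{1}{348}\right) = \left(2 \left(- \frac{1}{2}\right) - 97\right) \left(- \frac{1}{348}\right) = \left(-1 - 97\right) \left(- \frac{1}{348}\right) = \left(-98\right) \left(- \frac{1}{348}\right) = \frac{49}{174}$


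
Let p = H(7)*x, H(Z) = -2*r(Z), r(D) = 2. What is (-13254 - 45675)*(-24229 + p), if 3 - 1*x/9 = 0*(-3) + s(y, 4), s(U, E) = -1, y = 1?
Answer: 1436276517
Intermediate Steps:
H(Z) = -4 (H(Z) = -2*2 = -4)
x = 36 (x = 27 - 9*(0*(-3) - 1) = 27 - 9*(0 - 1) = 27 - 9*(-1) = 27 + 9 = 36)
p = -144 (p = -4*36 = -144)
(-13254 - 45675)*(-24229 + p) = (-13254 - 45675)*(-24229 - 144) = -58929*(-24373) = 1436276517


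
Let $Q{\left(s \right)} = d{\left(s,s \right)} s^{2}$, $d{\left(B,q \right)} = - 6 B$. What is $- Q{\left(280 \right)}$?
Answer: $131712000$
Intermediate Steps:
$Q{\left(s \right)} = - 6 s^{3}$ ($Q{\left(s \right)} = - 6 s s^{2} = - 6 s^{3}$)
$- Q{\left(280 \right)} = - \left(-6\right) 280^{3} = - \left(-6\right) 21952000 = \left(-1\right) \left(-131712000\right) = 131712000$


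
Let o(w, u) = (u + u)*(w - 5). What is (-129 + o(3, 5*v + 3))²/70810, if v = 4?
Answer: 48841/70810 ≈ 0.68975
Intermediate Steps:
o(w, u) = 2*u*(-5 + w) (o(w, u) = (2*u)*(-5 + w) = 2*u*(-5 + w))
(-129 + o(3, 5*v + 3))²/70810 = (-129 + 2*(5*4 + 3)*(-5 + 3))²/70810 = (-129 + 2*(20 + 3)*(-2))²*(1/70810) = (-129 + 2*23*(-2))²*(1/70810) = (-129 - 92)²*(1/70810) = (-221)²*(1/70810) = 48841*(1/70810) = 48841/70810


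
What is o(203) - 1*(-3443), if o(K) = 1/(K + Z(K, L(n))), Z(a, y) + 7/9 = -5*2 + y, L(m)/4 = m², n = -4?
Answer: 7939567/2306 ≈ 3443.0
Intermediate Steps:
L(m) = 4*m²
Z(a, y) = -97/9 + y (Z(a, y) = -7/9 + (-5*2 + y) = -7/9 + (-10 + y) = -97/9 + y)
o(K) = 1/(479/9 + K) (o(K) = 1/(K + (-97/9 + 4*(-4)²)) = 1/(K + (-97/9 + 4*16)) = 1/(K + (-97/9 + 64)) = 1/(K + 479/9) = 1/(479/9 + K))
o(203) - 1*(-3443) = 9/(479 + 9*203) - 1*(-3443) = 9/(479 + 1827) + 3443 = 9/2306 + 3443 = 7939567/2306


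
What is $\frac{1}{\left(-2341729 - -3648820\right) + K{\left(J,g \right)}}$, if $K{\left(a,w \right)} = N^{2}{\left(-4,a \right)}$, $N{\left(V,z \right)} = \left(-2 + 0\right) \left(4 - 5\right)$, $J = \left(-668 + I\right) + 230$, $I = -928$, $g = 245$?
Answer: $\frac{1}{1307095} \approx 7.6506 \cdot 10^{-7}$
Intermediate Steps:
$J = -1366$ ($J = \left(-668 - 928\right) + 230 = -1596 + 230 = -1366$)
$N{\left(V,z \right)} = 2$ ($N{\left(V,z \right)} = \left(-2\right) \left(-1\right) = 2$)
$K{\left(a,w \right)} = 4$ ($K{\left(a,w \right)} = 2^{2} = 4$)
$\frac{1}{\left(-2341729 - -3648820\right) + K{\left(J,g \right)}} = \frac{1}{\left(-2341729 - -3648820\right) + 4} = \frac{1}{\left(-2341729 + 3648820\right) + 4} = \frac{1}{1307091 + 4} = \frac{1}{1307095}$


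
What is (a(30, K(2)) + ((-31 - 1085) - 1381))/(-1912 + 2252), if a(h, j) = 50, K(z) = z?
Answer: -2447/340 ≈ -7.1971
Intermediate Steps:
(a(30, K(2)) + ((-31 - 1085) - 1381))/(-1912 + 2252) = (50 + ((-31 - 1085) - 1381))/(-1912 + 2252) = (50 + (-1116 - 1381))/340 = (50 - 2497)*(1/340) = -2447*1/340 = -2447/340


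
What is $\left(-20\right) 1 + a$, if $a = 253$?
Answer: $233$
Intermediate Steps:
$\left(-20\right) 1 + a = \left(-20\right) 1 + 253 = -20 + 253 = 233$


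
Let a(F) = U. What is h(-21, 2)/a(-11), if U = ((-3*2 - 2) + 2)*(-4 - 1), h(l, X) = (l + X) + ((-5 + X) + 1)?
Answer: -7/10 ≈ -0.70000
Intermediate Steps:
h(l, X) = -4 + l + 2*X (h(l, X) = (X + l) + (-4 + X) = -4 + l + 2*X)
U = 30 (U = ((-6 - 2) + 2)*(-5) = (-8 + 2)*(-5) = -6*(-5) = 30)
a(F) = 30
h(-21, 2)/a(-11) = (-4 - 21 + 2*2)/30 = (-4 - 21 + 4)*(1/30) = -21*1/30 = -7/10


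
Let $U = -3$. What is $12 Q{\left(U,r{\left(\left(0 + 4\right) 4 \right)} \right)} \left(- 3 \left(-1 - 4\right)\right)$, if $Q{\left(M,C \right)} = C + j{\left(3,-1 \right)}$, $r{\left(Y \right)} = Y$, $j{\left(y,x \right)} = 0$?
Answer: $2880$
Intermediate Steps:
$Q{\left(M,C \right)} = C$ ($Q{\left(M,C \right)} = C + 0 = C$)
$12 Q{\left(U,r{\left(\left(0 + 4\right) 4 \right)} \right)} \left(- 3 \left(-1 - 4\right)\right) = 12 \left(0 + 4\right) 4 \left(- 3 \left(-1 - 4\right)\right) = 12 \cdot 4 \cdot 4 \left(\left(-3\right) \left(-5\right)\right) = 12 \cdot 16 \cdot 15 = 192 \cdot 15 = 2880$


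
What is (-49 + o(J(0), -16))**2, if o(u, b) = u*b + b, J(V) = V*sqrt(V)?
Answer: 4225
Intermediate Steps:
J(V) = V**(3/2)
o(u, b) = b + b*u (o(u, b) = b*u + b = b + b*u)
(-49 + o(J(0), -16))**2 = (-49 - 16*(1 + 0**(3/2)))**2 = (-49 - 16*(1 + 0))**2 = (-49 - 16*1)**2 = (-49 - 16)**2 = (-65)**2 = 4225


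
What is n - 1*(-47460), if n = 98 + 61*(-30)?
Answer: 45728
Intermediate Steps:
n = -1732 (n = 98 - 1830 = -1732)
n - 1*(-47460) = -1732 - 1*(-47460) = -1732 + 47460 = 45728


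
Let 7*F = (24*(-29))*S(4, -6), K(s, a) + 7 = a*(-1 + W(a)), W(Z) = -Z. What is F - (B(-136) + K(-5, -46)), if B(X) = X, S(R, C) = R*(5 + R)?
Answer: -9565/7 ≈ -1366.4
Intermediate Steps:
K(s, a) = -7 + a*(-1 - a)
F = -25056/7 (F = ((24*(-29))*(4*(5 + 4)))/7 = (-2784*9)/7 = (-696*36)/7 = (⅐)*(-25056) = -25056/7 ≈ -3579.4)
F - (B(-136) + K(-5, -46)) = -25056/7 - (-136 + (-7 - 1*(-46) - 1*(-46)²)) = -25056/7 - (-136 + (-7 + 46 - 1*2116)) = -25056/7 - (-136 + (-7 + 46 - 2116)) = -25056/7 - (-136 - 2077) = -25056/7 - 1*(-2213) = -25056/7 + 2213 = -9565/7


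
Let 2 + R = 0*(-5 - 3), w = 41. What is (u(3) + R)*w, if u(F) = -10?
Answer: -492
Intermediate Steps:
R = -2 (R = -2 + 0*(-5 - 3) = -2 + 0*(-8) = -2 + 0 = -2)
(u(3) + R)*w = (-10 - 2)*41 = -12*41 = -492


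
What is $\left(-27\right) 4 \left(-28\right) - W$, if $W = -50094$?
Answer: $53118$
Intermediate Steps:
$\left(-27\right) 4 \left(-28\right) - W = \left(-27\right) 4 \left(-28\right) - -50094 = \left(-108\right) \left(-28\right) + 50094 = 3024 + 50094 = 53118$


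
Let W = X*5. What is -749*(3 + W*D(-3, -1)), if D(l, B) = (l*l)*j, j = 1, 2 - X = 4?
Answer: 65163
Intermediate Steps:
X = -2 (X = 2 - 1*4 = 2 - 4 = -2)
D(l, B) = l² (D(l, B) = (l*l)*1 = l²*1 = l²)
W = -10 (W = -2*5 = -10)
-749*(3 + W*D(-3, -1)) = -749*(3 - 10*(-3)²) = -749*(3 - 10*9) = -749*(3 - 90) = -749*(-87) = 65163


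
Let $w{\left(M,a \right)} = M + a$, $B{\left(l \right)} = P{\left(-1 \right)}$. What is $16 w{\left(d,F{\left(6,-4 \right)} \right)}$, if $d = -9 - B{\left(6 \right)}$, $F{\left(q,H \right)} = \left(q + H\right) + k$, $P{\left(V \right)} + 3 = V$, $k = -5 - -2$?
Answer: $-96$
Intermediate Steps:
$k = -3$ ($k = -5 + 2 = -3$)
$P{\left(V \right)} = -3 + V$
$B{\left(l \right)} = -4$ ($B{\left(l \right)} = -3 - 1 = -4$)
$F{\left(q,H \right)} = -3 + H + q$ ($F{\left(q,H \right)} = \left(q + H\right) - 3 = \left(H + q\right) - 3 = -3 + H + q$)
$d = -5$ ($d = -9 - -4 = -9 + 4 = -5$)
$16 w{\left(d,F{\left(6,-4 \right)} \right)} = 16 \left(-5 - 1\right) = 16 \left(-6\right) = -96$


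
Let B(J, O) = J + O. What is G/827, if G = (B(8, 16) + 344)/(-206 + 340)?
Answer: 184/55409 ≈ 0.0033208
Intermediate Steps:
G = 184/67 (G = ((8 + 16) + 344)/(-206 + 340) = (24 + 344)/134 = 368*(1/134) = 184/67 ≈ 2.7463)
G/827 = (184/67)/827 = (184/67)*(1/827) = 184/55409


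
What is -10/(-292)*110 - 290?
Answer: -20895/73 ≈ -286.23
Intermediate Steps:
-10/(-292)*110 - 290 = -10*(-1/292)*110 - 290 = (5/146)*110 - 290 = 275/73 - 290 = -20895/73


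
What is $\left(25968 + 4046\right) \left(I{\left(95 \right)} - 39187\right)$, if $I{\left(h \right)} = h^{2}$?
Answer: $-905282268$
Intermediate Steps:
$\left(25968 + 4046\right) \left(I{\left(95 \right)} - 39187\right) = \left(25968 + 4046\right) \left(95^{2} - 39187\right) = 30014 \left(9025 - 39187\right) = 30014 \left(-30162\right) = -905282268$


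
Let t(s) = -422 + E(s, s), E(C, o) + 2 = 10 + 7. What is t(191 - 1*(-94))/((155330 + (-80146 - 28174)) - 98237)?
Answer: 37/4657 ≈ 0.0079450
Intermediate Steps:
E(C, o) = 15 (E(C, o) = -2 + (10 + 7) = -2 + 17 = 15)
t(s) = -407 (t(s) = -422 + 15 = -407)
t(191 - 1*(-94))/((155330 + (-80146 - 28174)) - 98237) = -407/((155330 + (-80146 - 28174)) - 98237) = -407/((155330 - 108320) - 98237) = -407/(47010 - 98237) = -407/(-51227) = -407*(-1/51227) = 37/4657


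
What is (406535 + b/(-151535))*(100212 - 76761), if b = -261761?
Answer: 1444688137564686/151535 ≈ 9.5337e+9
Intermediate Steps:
(406535 + b/(-151535))*(100212 - 76761) = (406535 - 261761/(-151535))*(100212 - 76761) = (406535 - 261761*(-1/151535))*23451 = (406535 + 261761/151535)*23451 = (61604542986/151535)*23451 = 1444688137564686/151535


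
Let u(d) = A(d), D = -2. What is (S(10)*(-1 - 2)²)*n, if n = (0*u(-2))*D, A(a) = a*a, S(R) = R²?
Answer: 0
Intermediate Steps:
A(a) = a²
u(d) = d²
n = 0 (n = (0*(-2)²)*(-2) = (0*4)*(-2) = 0*(-2) = 0)
(S(10)*(-1 - 2)²)*n = (10²*(-1 - 2)²)*0 = (100*(-3)²)*0 = (100*9)*0 = 900*0 = 0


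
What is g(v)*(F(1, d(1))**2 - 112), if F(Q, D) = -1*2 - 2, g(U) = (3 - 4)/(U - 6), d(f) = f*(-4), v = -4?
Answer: -48/5 ≈ -9.6000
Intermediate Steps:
d(f) = -4*f
g(U) = -1/(-6 + U)
F(Q, D) = -4 (F(Q, D) = -2 - 2 = -4)
g(v)*(F(1, d(1))**2 - 112) = (-1/(-6 - 4))*((-4)**2 - 112) = (-1/(-10))*(16 - 112) = -1*(-1/10)*(-96) = (1/10)*(-96) = -48/5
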